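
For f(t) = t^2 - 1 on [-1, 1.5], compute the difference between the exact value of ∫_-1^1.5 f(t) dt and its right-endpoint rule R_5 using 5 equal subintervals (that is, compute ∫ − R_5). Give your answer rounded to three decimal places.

-0.417

Exact integral: ∫_-1^1.5 f(t) dt ≈ -1.04167.
R_5 = -0.625.
Error ≈ -1.04167 − (-0.625) ≈ -0.417.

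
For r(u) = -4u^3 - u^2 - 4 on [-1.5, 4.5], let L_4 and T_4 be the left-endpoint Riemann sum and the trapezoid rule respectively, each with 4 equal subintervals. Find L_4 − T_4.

297

L_4 = -206.25.
T_4 = -503.25.
L_4 − T_4 = 297.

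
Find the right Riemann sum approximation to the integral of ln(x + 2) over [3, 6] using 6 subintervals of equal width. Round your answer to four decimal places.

5.7043

Δx = (6 − 3)/6 = 0.5.
Right endpoints: 3.5, 4, 4.5, 5, 5.5, 6.
f(3.5) ≈ 1.7047, f(4) ≈ 1.7918, f(4.5) ≈ 1.8718, f(5) ≈ 1.9459, f(5.5) ≈ 2.0149, f(6) ≈ 2.0794.
Sum = Δx · [f(3.5) + f(4) + f(4.5) + ...].
Sum ≈ 5.7043.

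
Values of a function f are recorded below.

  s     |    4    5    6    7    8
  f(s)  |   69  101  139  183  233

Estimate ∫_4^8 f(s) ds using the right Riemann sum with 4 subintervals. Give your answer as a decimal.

656

Δs = 1.
Sum = 1·[101 + 139 + 183 + 233] = 656.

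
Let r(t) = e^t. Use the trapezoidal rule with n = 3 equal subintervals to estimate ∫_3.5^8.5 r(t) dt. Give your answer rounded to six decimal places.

Δt = (8.5 − 3.5)/3 = 5/3.
r(3.5) ≈ 33.115452, r(31/6) ≈ 175.329431, r(41/6) ≈ 928.279928, r(8.5) ≈ 4914.768840.
T_3 = (Δt/2)·[r(t_0) + 2r(t_1) + 2r(t_2) + r(t_3)].
Sum ≈ 5962.585841.

5962.585841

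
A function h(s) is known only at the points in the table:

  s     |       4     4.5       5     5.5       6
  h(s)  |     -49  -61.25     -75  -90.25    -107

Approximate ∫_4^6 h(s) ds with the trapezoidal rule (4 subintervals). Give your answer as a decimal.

-152.25

Δs = 0.5.
T_4 = (0.5/2)·[(-49) + 2·(-61.25) + 2·(-75) + 2·(-90.25) + (-107)] = -152.25.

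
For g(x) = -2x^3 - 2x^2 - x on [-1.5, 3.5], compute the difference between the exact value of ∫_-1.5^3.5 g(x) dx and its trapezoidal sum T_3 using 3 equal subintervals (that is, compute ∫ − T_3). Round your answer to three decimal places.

18.519

Exact integral: ∫_-1.5^3.5 g(x) dx ≈ -108.33333.
T_3 ≈ -126.85185.
Error ≈ -108.33333 − (-126.85185) ≈ 18.519.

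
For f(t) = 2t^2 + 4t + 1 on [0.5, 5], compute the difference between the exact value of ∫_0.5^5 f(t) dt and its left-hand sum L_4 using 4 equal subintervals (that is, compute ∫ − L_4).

Exact integral: ∫_0.5^5 f(t) dt = 137.25.
L_4 = 101.1796875.
Error = 137.25 − 101.1796875 = 36.0703125.

36.0703125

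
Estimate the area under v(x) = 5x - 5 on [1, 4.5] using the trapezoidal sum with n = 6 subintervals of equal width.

Δx = (4.5 − 1)/6 = 7/12.
v(1) = 0, v(19/12) = 35/12, v(13/6) = 35/6, v(2.75) = 8.75, v(10/3) = 35/3, v(47/12) = 175/12, v(4.5) = 17.5.
T_6 = (Δx/2)·[v(x_0) + 2v(x_1) + ... + 2v(x_{5}) + v(x_6)].
Sum = 30.625.

30.625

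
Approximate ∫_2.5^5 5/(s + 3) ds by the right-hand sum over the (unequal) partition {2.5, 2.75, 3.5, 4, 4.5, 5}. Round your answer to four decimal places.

Subinterval widths: 0.25, 0.75, 0.5, 0.5, 0.5.
Right endpoints: 2.75, 3.5, 4, 4.5, 5.
f(2.75) = 20/23, f(3.5) = 10/13, f(4) = 5/7, f(4.5) = 2/3, f(5) = 0.625.
Sum = Σ Δs_i · f(s_i).
Sum ≈ 1.7973.

1.7973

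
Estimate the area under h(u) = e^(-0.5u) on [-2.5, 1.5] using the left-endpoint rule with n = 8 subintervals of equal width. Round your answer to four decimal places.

6.8219

Δu = (1.5 − (-2.5))/8 = 0.5.
Left endpoints: -2.5, -2, -1.5, -1, -0.5, 0, 0.5, 1.
h(-2.5) ≈ 3.4903, h(-2) ≈ 2.7183, h(-1.5) ≈ 2.1170, h(-1) ≈ 1.6487, h(-0.5) ≈ 1.2840, h(0) ≈ 1.0000, h(0.5) ≈ 0.7788, h(1) ≈ 0.6065.
Sum = Δu · [h(-2.5) + h(-2) + h(-1.5) + ...].
Sum ≈ 6.8219.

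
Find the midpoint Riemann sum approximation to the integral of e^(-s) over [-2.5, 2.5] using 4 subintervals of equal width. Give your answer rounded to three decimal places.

11.347

Δs = (2.5 − (-2.5))/4 = 1.25.
Midpoints: -1.875, -0.625, 0.625, 1.875.
f(-1.875) ≈ 6.521, f(-0.625) ≈ 1.868, f(0.625) ≈ 0.535, f(1.875) ≈ 0.153.
Sum = Δs · [f(-1.875) + f(-0.625) + f(0.625) + f(1.875)].
Sum ≈ 11.347.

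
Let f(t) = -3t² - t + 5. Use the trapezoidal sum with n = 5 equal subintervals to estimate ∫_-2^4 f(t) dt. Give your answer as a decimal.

Δt = (4 − (-2))/5 = 1.2.
f(-2) = -5, f(-0.8) = 3.88, f(0.4) = 4.12, f(1.6) = -4.28, f(2.8) = -21.32, f(4) = -47.
T_5 = (Δt/2)·[f(t_0) + 2f(t_1) + ... + 2f(t_{4}) + f(t_5)].
Sum = -52.32.

-52.32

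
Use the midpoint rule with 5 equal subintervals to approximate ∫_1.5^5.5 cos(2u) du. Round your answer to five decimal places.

Δu = (5.5 − 1.5)/5 = 0.8.
Midpoints: 1.9, 2.7, 3.5, 4.3, 5.1.
f(1.9) ≈ -0.79097, f(2.7) ≈ 0.63469, f(3.5) ≈ 0.75390, f(4.3) ≈ -0.67872, f(5.1) ≈ -0.71427.
Sum = Δu · [f(1.9) + f(2.7) + f(3.5) + f(4.3) + f(5.1)].
Sum ≈ -0.63629.

-0.63629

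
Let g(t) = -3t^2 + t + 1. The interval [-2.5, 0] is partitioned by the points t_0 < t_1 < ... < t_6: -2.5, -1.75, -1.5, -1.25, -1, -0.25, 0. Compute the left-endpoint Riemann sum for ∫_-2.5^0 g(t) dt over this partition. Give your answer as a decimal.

Subinterval widths: 0.75, 0.25, 0.25, 0.25, 0.75, 0.25.
Left endpoints: -2.5, -1.75, -1.5, -1.25, -1, -0.25.
g(-2.5) = -20.25, g(-1.75) = -9.9375, g(-1.5) = -7.25, g(-1.25) = -4.9375, g(-1) = -3, g(-0.25) = 0.5625.
Sum = Σ Δt_i · g(t_i).
Sum = -22.828125.

-22.828125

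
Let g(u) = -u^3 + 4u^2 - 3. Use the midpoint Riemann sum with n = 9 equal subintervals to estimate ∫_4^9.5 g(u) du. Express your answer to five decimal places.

Δu = (9.5 − 4)/9 = 11/18.
Midpoints: 155/36, 59/12, 199/36, 221/36, 6.75, 265/36, 287/36, 103/12, 331/36.
g(155/36) = -404243/46656, g(59/12) = -43475/1728, g(199/36) = -2318023/46656, g(221/36) = -3900725/46656, g(6.75) = -128.296875, g(265/36) = -8637193/46656, g(287/36) = -11918735/46656, g(103/12) = -588679/1728, g(331/36) = -20627875/46656.
Sum = Δu · [g(155/36) + g(59/12) + g(199/36) + ...].
Sum ≈ -928.15082.

-928.15082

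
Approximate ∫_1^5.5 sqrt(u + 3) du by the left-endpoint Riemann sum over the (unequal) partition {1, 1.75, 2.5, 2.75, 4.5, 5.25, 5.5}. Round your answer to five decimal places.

Subinterval widths: 0.75, 0.75, 0.25, 1.75, 0.75, 0.25.
Left endpoints: 1, 1.75, 2.5, 2.75, 4.5, 5.25.
f(1) ≈ 2.00000, f(1.75) ≈ 2.17945, f(2.5) ≈ 2.34521, f(2.75) ≈ 2.39792, f(4.5) ≈ 2.73861, f(5.25) ≈ 2.87228.
Sum = Σ Δu_i · f(u_i).
Sum ≈ 10.68927.

10.68927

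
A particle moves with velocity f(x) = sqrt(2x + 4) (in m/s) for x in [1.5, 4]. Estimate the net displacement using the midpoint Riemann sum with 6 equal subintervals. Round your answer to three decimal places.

Δx = (4 − 1.5)/6 = 5/12.
Midpoints: 41/24, 2.125, 61/24, 71/24, 3.375, 91/24.
f(41/24) ≈ 2.723, f(2.125) ≈ 2.872, f(61/24) ≈ 3.014, f(71/24) ≈ 3.149, f(3.375) ≈ 3.279, f(91/24) ≈ 3.403.
Sum = Δx · [f(41/24) + f(2.125) + f(61/24) + ...].
Sum ≈ 7.684.

7.684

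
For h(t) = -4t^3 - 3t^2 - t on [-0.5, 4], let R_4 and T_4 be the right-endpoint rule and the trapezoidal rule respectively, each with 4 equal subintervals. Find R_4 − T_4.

-173.390625

R_4 = -524.109375.
T_4 = -350.71875.
R_4 − T_4 = -173.390625.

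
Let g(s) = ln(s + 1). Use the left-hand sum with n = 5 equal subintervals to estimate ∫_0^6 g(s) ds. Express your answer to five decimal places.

6.35538

Δs = (6 − 0)/5 = 1.2.
Left endpoints: 0, 1.2, 2.4, 3.6, 4.8.
g(0) ≈ 0.00000, g(1.2) ≈ 0.78846, g(2.4) ≈ 1.22378, g(3.6) ≈ 1.52606, g(4.8) ≈ 1.75786.
Sum = Δs · [g(0) + g(1.2) + g(2.4) + g(3.6) + g(4.8)].
Sum ≈ 6.35538.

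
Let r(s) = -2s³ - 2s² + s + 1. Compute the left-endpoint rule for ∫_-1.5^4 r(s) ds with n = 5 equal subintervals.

-82.335

Δs = (4 − (-1.5))/5 = 1.1.
Left endpoints: -1.5, -0.4, 0.7, 1.8, 2.9.
r(-1.5) = 1.75, r(-0.4) = 0.408, r(0.7) = 0.034, r(1.8) = -15.344, r(2.9) = -61.698.
Sum = Δs · [r(-1.5) + r(-0.4) + r(0.7) + r(1.8) + r(2.9)].
Sum = -82.335.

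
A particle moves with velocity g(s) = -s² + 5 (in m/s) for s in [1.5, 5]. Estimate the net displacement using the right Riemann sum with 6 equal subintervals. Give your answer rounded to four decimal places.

Δs = (5 − 1.5)/6 = 7/12.
Right endpoints: 25/12, 8/3, 3.25, 23/6, 53/12, 5.
g(25/12) = 95/144, g(8/3) = -19/9, g(3.25) = -5.5625, g(23/6) = -349/36, g(53/12) = -2089/144, g(5) = -20.
Sum = Δs · [g(25/12) + g(8/3) + g(3.25) + ...].
Sum ≈ -29.8756.

-29.8756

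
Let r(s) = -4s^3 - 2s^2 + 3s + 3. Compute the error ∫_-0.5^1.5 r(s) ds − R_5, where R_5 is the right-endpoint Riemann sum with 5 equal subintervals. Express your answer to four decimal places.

2.8267

Exact integral: ∫_-0.5^1.5 r(s) ds ≈ 1.666667.
R_5 = -1.16.
Error ≈ 1.666667 − (-1.16) ≈ 2.8267.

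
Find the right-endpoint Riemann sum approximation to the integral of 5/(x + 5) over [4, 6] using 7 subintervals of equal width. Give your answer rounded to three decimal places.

Δx = (6 − 4)/7 = 2/7.
Right endpoints: 30/7, 32/7, 34/7, 36/7, 38/7, 40/7, 6.
f(30/7) = 7/13, f(32/7) = 35/67, f(34/7) = 35/69, f(36/7) = 35/71, f(38/7) = 35/73, f(40/7) = 7/15, f(6) = 5/11.
Sum = Δx · [f(30/7) + f(32/7) + f(34/7) + ...].
Sum ≈ 0.989.

0.989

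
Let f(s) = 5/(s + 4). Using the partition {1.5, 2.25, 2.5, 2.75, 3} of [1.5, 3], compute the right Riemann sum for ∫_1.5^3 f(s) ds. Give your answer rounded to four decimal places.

1.1561

Subinterval widths: 0.75, 0.25, 0.25, 0.25.
Right endpoints: 2.25, 2.5, 2.75, 3.
f(2.25) = 0.8, f(2.5) = 10/13, f(2.75) = 20/27, f(3) = 5/7.
Sum = Σ Δs_i · f(s_i).
Sum ≈ 1.1561.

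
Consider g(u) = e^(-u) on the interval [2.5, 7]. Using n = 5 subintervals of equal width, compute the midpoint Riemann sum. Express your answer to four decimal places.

Δu = (7 − 2.5)/5 = 0.9.
Midpoints: 2.95, 3.85, 4.75, 5.65, 6.55.
g(2.95) ≈ 0.0523, g(3.85) ≈ 0.0213, g(4.75) ≈ 0.0087, g(5.65) ≈ 0.0035, g(6.55) ≈ 0.0014.
Sum = Δu · [g(2.95) + g(3.85) + g(4.75) + g(5.65) + g(6.55)].
Sum ≈ 0.0785.

0.0785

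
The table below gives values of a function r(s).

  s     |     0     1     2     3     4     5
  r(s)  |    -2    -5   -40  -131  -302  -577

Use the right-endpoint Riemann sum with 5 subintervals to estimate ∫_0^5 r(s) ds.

-1055

Δs = 1.
Sum = 1·[(-5) + (-40) + (-131) + (-302) + (-577)] = -1055.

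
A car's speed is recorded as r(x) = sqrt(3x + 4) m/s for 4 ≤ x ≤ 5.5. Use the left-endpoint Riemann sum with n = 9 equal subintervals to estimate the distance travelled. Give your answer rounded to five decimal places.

Δx = (5.5 − 4)/9 = 1/6.
Left endpoints: 4, 25/6, 13/3, 4.5, 14/3, 29/6, 5, 31/6, 16/3.
r(4) ≈ 4.00000, r(25/6) ≈ 4.06202, r(13/3) ≈ 4.12311, r(4.5) ≈ 4.18330, r(14/3) ≈ 4.24264, r(29/6) ≈ 4.30116, r(5) ≈ 4.35890, r(31/6) ≈ 4.41588, r(16/3) ≈ 4.47214.
Sum = Δx · [r(4) + r(25/6) + r(13/3) + ...].
Sum ≈ 6.35986.

6.35986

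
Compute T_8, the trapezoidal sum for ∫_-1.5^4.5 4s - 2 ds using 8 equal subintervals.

24

Δs = (4.5 − (-1.5))/8 = 0.75.
f(-1.5) = -8, f(-0.75) = -5, f(0) = -2, f(0.75) = 1, f(1.5) = 4, f(2.25) = 7, f(3) = 10, f(3.75) = 13, f(4.5) = 16.
T_8 = (Δs/2)·[f(s_0) + 2f(s_1) + ... + 2f(s_{7}) + f(s_8)].
Sum = 24.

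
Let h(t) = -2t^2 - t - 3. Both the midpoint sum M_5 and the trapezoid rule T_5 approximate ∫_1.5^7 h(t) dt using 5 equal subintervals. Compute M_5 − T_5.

3.3275

M_5 = -265.1825.
T_5 = -268.51.
M_5 − T_5 = 3.3275.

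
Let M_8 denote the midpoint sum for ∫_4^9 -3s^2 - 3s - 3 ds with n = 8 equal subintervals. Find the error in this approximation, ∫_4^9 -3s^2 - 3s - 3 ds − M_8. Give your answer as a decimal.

Exact integral: ∫_4^9 f(s) ds = -777.5.
M_8 = -777.01171875.
Error = -777.5 − (-777.01171875) = -0.48828125.

-0.48828125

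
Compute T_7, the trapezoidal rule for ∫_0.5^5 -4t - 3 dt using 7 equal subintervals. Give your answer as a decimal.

-63

Δt = (5 − 0.5)/7 = 9/14.
f(0.5) = -5, f(8/7) = -53/7, f(25/14) = -71/7, f(17/7) = -89/7, f(43/14) = -107/7, f(26/7) = -125/7, f(61/14) = -143/7, f(5) = -23.
T_7 = (Δt/2)·[f(t_0) + 2f(t_1) + ... + 2f(t_{6}) + f(t_7)].
Sum = -63.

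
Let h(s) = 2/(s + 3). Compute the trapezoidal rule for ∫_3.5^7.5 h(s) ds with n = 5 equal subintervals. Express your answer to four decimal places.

0.9607

Δs = (7.5 − 3.5)/5 = 0.8.
h(3.5) = 4/13, h(4.3) = 20/73, h(5.1) = 20/81, h(5.9) = 20/89, h(6.7) = 20/97, h(7.5) = 4/21.
T_5 = (Δs/2)·[h(s_0) + 2h(s_1) + ... + 2h(s_{4}) + h(s_5)].
Sum ≈ 0.9607.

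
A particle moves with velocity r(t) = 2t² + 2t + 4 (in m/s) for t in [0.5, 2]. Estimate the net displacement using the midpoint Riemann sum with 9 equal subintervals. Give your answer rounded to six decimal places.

14.993056

Δt = (2 − 0.5)/9 = 1/6.
Midpoints: 7/12, 0.75, 11/12, 13/12, 1.25, 17/12, 19/12, 1.75, 23/12.
r(7/12) = 421/72, r(0.75) = 6.625, r(11/12) = 541/72, r(13/12) = 613/72, r(1.25) = 9.625, r(17/12) = 781/72, r(19/12) = 877/72, r(1.75) = 13.625, r(23/12) = 1093/72.
Sum = Δt · [r(7/12) + r(0.75) + r(11/12) + ...].
Sum ≈ 14.993056.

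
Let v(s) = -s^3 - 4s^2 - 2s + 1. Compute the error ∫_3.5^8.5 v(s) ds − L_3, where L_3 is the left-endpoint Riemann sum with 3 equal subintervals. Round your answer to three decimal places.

Exact integral: ∫_3.5^8.5 v(s) ds ≈ -2084.16667.
L_3 ≈ -1450.71759.
Error ≈ -2084.16667 − (-1450.71759) ≈ -633.449.

-633.449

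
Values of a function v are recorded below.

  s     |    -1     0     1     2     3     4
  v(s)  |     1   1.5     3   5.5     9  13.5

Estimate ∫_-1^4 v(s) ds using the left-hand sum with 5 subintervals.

Δs = 1.
Sum = 1·[1 + 1.5 + 3 + 5.5 + 9] = 20.

20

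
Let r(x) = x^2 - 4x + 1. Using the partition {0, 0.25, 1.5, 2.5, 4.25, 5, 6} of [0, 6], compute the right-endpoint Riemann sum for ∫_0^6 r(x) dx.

14.9375

Subinterval widths: 0.25, 1.25, 1, 1.75, 0.75, 1.
Right endpoints: 0.25, 1.5, 2.5, 4.25, 5, 6.
r(0.25) = 0.0625, r(1.5) = -2.75, r(2.5) = -2.75, r(4.25) = 2.0625, r(5) = 6, r(6) = 13.
Sum = Σ Δx_i · r(x_i).
Sum = 14.9375.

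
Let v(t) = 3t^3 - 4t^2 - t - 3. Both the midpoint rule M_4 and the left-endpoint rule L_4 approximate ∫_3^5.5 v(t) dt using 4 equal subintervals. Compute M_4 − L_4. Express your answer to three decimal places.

94.958

M_4 ≈ 418.80127.
L_4 ≈ 323.84277.
M_4 − L_4 ≈ 94.958.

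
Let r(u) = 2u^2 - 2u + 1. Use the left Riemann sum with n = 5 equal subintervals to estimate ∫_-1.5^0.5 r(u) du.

Δu = (0.5 − (-1.5))/5 = 0.4.
Left endpoints: -1.5, -1.1, -0.7, -0.3, 0.1.
r(-1.5) = 8.5, r(-1.1) = 5.62, r(-0.7) = 3.38, r(-0.3) = 1.78, r(0.1) = 0.82.
Sum = Δu · [r(-1.5) + r(-1.1) + r(-0.7) + r(-0.3) + r(0.1)].
Sum = 8.04.

8.04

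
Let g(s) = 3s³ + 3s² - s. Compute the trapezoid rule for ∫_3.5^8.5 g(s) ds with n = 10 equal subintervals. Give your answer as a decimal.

4355.625

Δs = (8.5 − 3.5)/10 = 0.5.
g(3.5) = 161.875, g(4) = 236, g(4.5) = 329.625, g(5) = 445, g(5.5) = 584.375, g(6) = 750, g(6.5) = 944.125, g(7) = 1169, g(7.5) = 1426.875, g(8) = 1720, g(8.5) = 2050.625.
T_10 = (Δs/2)·[g(s_0) + 2g(s_1) + ... + 2g(s_{9}) + g(s_10)].
Sum = 4355.625.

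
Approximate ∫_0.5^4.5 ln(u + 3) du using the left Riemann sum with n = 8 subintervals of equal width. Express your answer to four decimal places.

Δu = (4.5 − 0.5)/8 = 0.5.
Left endpoints: 0.5, 1, 1.5, 2, 2.5, 3, 3.5, 4.
f(0.5) ≈ 1.2528, f(1) ≈ 1.3863, f(1.5) ≈ 1.5041, f(2) ≈ 1.6094, f(2.5) ≈ 1.7047, f(3) ≈ 1.7918, f(3.5) ≈ 1.8718, f(4) ≈ 1.9459.
Sum = Δu · [f(0.5) + f(1) + f(1.5) + ...].
Sum ≈ 6.5334.

6.5334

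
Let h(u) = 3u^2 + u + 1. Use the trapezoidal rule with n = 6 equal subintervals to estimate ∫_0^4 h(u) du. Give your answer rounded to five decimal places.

Δu = (4 − 0)/6 = 2/3.
h(0) = 1, h(2/3) = 3, h(4/3) = 23/3, h(2) = 15, h(8/3) = 25, h(10/3) = 113/3, h(4) = 53.
T_6 = (Δu/2)·[h(u_0) + 2h(u_1) + ... + 2h(u_{5}) + h(u_6)].
Sum ≈ 76.88889.

76.88889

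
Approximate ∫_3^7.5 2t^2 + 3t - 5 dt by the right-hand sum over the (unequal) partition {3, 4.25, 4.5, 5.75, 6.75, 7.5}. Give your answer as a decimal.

368.9375

Subinterval widths: 1.25, 0.25, 1.25, 1, 0.75.
Right endpoints: 4.25, 4.5, 5.75, 6.75, 7.5.
f(4.25) = 43.875, f(4.5) = 49, f(5.75) = 78.375, f(6.75) = 106.375, f(7.5) = 130.
Sum = Σ Δt_i · f(t_i).
Sum = 368.9375.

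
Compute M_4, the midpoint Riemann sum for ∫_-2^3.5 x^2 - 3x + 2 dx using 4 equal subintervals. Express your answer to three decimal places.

14.717

Δx = (3.5 − (-2))/4 = 1.375.
Midpoints: -1.3125, 0.0625, 1.4375, 2.8125.
f(-1.3125) = 7.66015625, f(0.0625) = 1.81640625, f(1.4375) = -0.24609375, f(2.8125) = 1.47265625.
Sum = Δx · [f(-1.3125) + f(0.0625) + f(1.4375) + f(2.8125)].
Sum ≈ 14.717.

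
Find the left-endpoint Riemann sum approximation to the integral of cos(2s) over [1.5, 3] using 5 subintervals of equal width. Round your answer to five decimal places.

Δs = (3 − 1.5)/5 = 0.3.
Left endpoints: 1.5, 1.8, 2.1, 2.4, 2.7.
f(1.5) ≈ -0.98999, f(1.8) ≈ -0.89676, f(2.1) ≈ -0.49026, f(2.4) ≈ 0.08750, f(2.7) ≈ 0.63469.
Sum = Δs · [f(1.5) + f(1.8) + f(2.1) + f(2.4) + f(2.7)].
Sum ≈ -0.49645.

-0.49645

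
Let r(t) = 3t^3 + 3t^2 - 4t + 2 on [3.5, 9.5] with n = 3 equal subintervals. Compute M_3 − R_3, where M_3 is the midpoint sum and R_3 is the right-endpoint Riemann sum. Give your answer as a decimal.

-3022.5

M_3 = 6543.75.
R_3 = 9566.25.
M_3 − R_3 = -3022.5.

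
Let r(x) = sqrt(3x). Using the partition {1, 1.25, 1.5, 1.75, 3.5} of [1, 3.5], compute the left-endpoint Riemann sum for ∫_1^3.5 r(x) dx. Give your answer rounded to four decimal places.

5.4572

Subinterval widths: 0.25, 0.25, 0.25, 1.75.
Left endpoints: 1, 1.25, 1.5, 1.75.
r(1) ≈ 1.7321, r(1.25) ≈ 1.9365, r(1.5) ≈ 2.1213, r(1.75) ≈ 2.2913.
Sum = Σ Δx_i · r(x_i).
Sum ≈ 5.4572.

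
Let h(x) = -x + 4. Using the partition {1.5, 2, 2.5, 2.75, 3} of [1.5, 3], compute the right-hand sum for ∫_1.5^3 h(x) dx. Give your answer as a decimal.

Subinterval widths: 0.5, 0.5, 0.25, 0.25.
Right endpoints: 2, 2.5, 2.75, 3.
h(2) = 2, h(2.5) = 1.5, h(2.75) = 1.25, h(3) = 1.
Sum = Σ Δx_i · h(x_i).
Sum = 2.3125.

2.3125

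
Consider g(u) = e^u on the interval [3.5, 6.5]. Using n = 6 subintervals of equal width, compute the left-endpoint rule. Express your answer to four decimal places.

Δu = (6.5 − 3.5)/6 = 0.5.
Left endpoints: 3.5, 4, 4.5, 5, 5.5, 6.
g(3.5) ≈ 33.1155, g(4) ≈ 54.5982, g(4.5) ≈ 90.0171, g(5) ≈ 148.4132, g(5.5) ≈ 244.6919, g(6) ≈ 403.4288.
Sum = Δu · [g(3.5) + g(4) + g(4.5) + ...].
Sum ≈ 487.1323.

487.1323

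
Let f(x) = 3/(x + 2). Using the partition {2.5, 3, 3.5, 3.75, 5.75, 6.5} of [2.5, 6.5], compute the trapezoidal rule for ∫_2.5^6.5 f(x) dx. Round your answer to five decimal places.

Subinterval widths: 0.5, 0.5, 0.25, 2, 0.75.
f(2.5) = 2/3, f(3) = 0.6, f(3.5) = 6/11, f(3.75) = 12/23, f(5.75) = 12/31, f(6.5) = 6/17.
On each subinterval the trapezoid contributes (Δx_i/2)·[f(x_{i-1}) + f(x_i)].
Sum ≈ 1.92278.

1.92278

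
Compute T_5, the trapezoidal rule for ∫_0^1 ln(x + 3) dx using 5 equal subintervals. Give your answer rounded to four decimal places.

1.2491

Δx = (1 − 0)/5 = 0.2.
f(0) ≈ 1.0986, f(0.2) ≈ 1.1632, f(0.4) ≈ 1.2238, f(0.6) ≈ 1.2809, f(0.8) ≈ 1.3350, f(1) ≈ 1.3863.
T_5 = (Δx/2)·[f(x_0) + 2f(x_1) + ... + 2f(x_{4}) + f(x_5)].
Sum ≈ 1.2491.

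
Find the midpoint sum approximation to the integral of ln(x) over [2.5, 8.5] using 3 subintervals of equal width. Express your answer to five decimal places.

Δx = (8.5 − 2.5)/3 = 2.
Midpoints: 3.5, 5.5, 7.5.
f(3.5) ≈ 1.25276, f(5.5) ≈ 1.70475, f(7.5) ≈ 2.01490.
Sum = Δx · [f(3.5) + f(5.5) + f(7.5)].
Sum ≈ 9.94483.

9.94483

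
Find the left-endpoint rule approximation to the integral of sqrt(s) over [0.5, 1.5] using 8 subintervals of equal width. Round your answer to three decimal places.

Δs = (1.5 − 0.5)/8 = 0.125.
Left endpoints: 0.5, 0.625, 0.75, 0.875, 1, 1.125, 1.25, 1.375.
f(0.5) ≈ 0.707, f(0.625) ≈ 0.791, f(0.75) ≈ 0.866, f(0.875) ≈ 0.935, f(1) ≈ 1.000, f(1.125) ≈ 1.061, f(1.25) ≈ 1.118, f(1.375) ≈ 1.173.
Sum = Δs · [f(0.5) + f(0.625) + f(0.75) + ...].
Sum ≈ 0.956.

0.956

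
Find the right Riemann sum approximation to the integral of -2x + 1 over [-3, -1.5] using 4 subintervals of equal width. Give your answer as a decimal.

7.6875

Δx = (-1.5 − (-3))/4 = 0.375.
Right endpoints: -2.625, -2.25, -1.875, -1.5.
f(-2.625) = 6.25, f(-2.25) = 5.5, f(-1.875) = 4.75, f(-1.5) = 4.
Sum = Δx · [f(-2.625) + f(-2.25) + f(-1.875) + f(-1.5)].
Sum = 7.6875.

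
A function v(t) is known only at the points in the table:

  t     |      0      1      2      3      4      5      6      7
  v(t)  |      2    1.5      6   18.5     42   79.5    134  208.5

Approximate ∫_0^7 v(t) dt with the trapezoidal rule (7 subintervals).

Δt = 1.
T_7 = (1/2)·[2 + 2·1.5 + 2·6 + 2·18.5 + 2·42 + 2·79.5 + 2·134 + 208.5] = 386.75.

386.75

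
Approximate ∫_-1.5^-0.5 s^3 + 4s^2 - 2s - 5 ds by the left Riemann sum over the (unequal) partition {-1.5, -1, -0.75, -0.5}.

1.39453125

Subinterval widths: 0.5, 0.25, 0.25.
Left endpoints: -1.5, -1, -0.75.
f(-1.5) = 3.625, f(-1) = 0, f(-0.75) = -1.671875.
Sum = Σ Δs_i · f(s_i).
Sum = 1.39453125.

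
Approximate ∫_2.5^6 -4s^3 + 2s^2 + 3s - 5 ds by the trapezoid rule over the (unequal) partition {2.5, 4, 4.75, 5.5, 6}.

Subinterval widths: 1.5, 0.75, 0.75, 0.5.
f(2.5) = -47.5, f(4) = -217, f(4.75) = -374.3125, f(5.5) = -593.5, f(6) = -779.
On each subinterval the trapezoid contributes (Δs_i/2)·[f(s_{i-1}) + f(s_i)].
Sum = -1126.171875.

-1126.171875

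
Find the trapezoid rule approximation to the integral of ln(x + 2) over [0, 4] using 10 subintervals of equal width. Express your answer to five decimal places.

Δx = (4 − 0)/10 = 0.4.
f(0) ≈ 0.69315, f(0.4) ≈ 0.87547, f(0.8) ≈ 1.02962, f(1.2) ≈ 1.16315, f(1.6) ≈ 1.28093, f(2) ≈ 1.38629, f(2.4) ≈ 1.48160, f(2.8) ≈ 1.56862, f(3.2) ≈ 1.64866, f(3.6) ≈ 1.72277, f(4) ≈ 1.79176.
T_10 = (Δx/2)·[f(x_0) + 2f(x_1) + ... + 2f(x_{9}) + f(x_10)].
Sum ≈ 5.35983.

5.35983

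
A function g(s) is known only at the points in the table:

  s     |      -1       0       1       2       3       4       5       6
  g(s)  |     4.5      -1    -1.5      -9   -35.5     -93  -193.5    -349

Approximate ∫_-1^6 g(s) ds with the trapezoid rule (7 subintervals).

Δs = 1.
T_7 = (1/2)·[4.5 + 2·(-1) + 2·(-1.5) + 2·(-9) + 2·(-35.5) + 2·(-93) + 2·(-193.5) + (-349)] = -505.75.

-505.75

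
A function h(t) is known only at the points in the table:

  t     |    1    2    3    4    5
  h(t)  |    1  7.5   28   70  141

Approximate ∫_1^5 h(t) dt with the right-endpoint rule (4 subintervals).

246.5

Δt = 1.
Sum = 1·[7.5 + 28 + 70 + 141] = 246.5.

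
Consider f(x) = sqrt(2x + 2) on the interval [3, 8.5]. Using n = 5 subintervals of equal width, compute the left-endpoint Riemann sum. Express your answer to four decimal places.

Δx = (8.5 − 3)/5 = 1.1.
Left endpoints: 3, 4.1, 5.2, 6.3, 7.4.
f(3) ≈ 2.8284, f(4.1) ≈ 3.1937, f(5.2) ≈ 3.5214, f(6.3) ≈ 3.8210, f(7.4) ≈ 4.0988.
Sum = Δx · [f(3) + f(4.1) + f(5.2) + f(6.3) + f(7.4)].
Sum ≈ 19.2096.

19.2096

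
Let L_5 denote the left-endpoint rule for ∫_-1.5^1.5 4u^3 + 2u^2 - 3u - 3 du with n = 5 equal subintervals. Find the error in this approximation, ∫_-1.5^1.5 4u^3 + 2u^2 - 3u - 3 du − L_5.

5.04

Exact integral: ∫_-1.5^1.5 f(u) du = -4.5.
L_5 = -9.54.
Error = -4.5 − (-9.54) = 5.04.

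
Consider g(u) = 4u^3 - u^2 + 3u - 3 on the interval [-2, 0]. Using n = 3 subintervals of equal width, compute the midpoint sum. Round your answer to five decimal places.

-29.70370

Δu = (0 − (-2))/3 = 2/3.
Midpoints: -5/3, -1, -1/3.
g(-5/3) = -791/27, g(-1) = -11, g(-1/3) = -115/27.
Sum = Δu · [g(-5/3) + g(-1) + g(-1/3)].
Sum ≈ -29.70370.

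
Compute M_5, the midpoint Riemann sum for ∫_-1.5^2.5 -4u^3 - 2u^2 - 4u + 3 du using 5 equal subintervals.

-40.96

Δu = (2.5 − (-1.5))/5 = 0.8.
Midpoints: -1.1, -0.3, 0.5, 1.3, 2.1.
f(-1.1) = 10.304, f(-0.3) = 4.128, f(0.5) = 0, f(1.3) = -14.368, f(2.1) = -51.264.
Sum = Δu · [f(-1.1) + f(-0.3) + f(0.5) + f(1.3) + f(2.1)].
Sum = -40.96.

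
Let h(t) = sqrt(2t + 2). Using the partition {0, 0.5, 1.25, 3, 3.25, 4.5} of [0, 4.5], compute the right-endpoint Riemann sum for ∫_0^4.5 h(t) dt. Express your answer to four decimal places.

12.2814

Subinterval widths: 0.5, 0.75, 1.75, 0.25, 1.25.
Right endpoints: 0.5, 1.25, 3, 3.25, 4.5.
h(0.5) ≈ 1.7321, h(1.25) ≈ 2.1213, h(3) ≈ 2.8284, h(3.25) ≈ 2.9155, h(4.5) ≈ 3.3166.
Sum = Σ Δt_i · h(t_i).
Sum ≈ 12.2814.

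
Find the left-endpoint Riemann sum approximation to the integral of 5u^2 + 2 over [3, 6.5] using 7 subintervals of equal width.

Δu = (6.5 − 3)/7 = 0.5.
Left endpoints: 3, 3.5, 4, 4.5, 5, 5.5, 6.
f(3) = 47, f(3.5) = 63.25, f(4) = 82, f(4.5) = 103.25, f(5) = 127, f(5.5) = 153.25, f(6) = 182.
Sum = Δu · [f(3) + f(3.5) + f(4) + ...].
Sum = 378.875.

378.875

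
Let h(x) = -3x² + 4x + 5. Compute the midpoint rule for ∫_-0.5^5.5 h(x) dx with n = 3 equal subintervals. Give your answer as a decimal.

-70.5

Δx = (5.5 − (-0.5))/3 = 2.
Midpoints: 0.5, 2.5, 4.5.
h(0.5) = 6.25, h(2.5) = -3.75, h(4.5) = -37.75.
Sum = Δx · [h(0.5) + h(2.5) + h(4.5)].
Sum = -70.5.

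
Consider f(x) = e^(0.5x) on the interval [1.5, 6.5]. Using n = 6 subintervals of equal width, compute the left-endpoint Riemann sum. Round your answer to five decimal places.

38.16581

Δx = (6.5 − 1.5)/6 = 5/6.
Left endpoints: 1.5, 7/3, 19/6, 4, 29/6, 17/3.
f(1.5) ≈ 2.11700, f(7/3) ≈ 3.21127, f(19/6) ≈ 4.87117, f(4) ≈ 7.38906, f(29/6) ≈ 11.20844, f(17/3) ≈ 17.00204.
Sum = Δx · [f(1.5) + f(7/3) + f(19/6) + ...].
Sum ≈ 38.16581.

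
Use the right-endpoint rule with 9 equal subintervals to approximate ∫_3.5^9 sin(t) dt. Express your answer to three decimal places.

0.209

Δt = (9 − 3.5)/9 = 11/18.
Right endpoints: 37/9, 85/18, 16/3, 107/18, 59/9, 43/6, 70/9, 151/18, 9.
f(37/9) ≈ -0.825, f(85/18) ≈ -1.000, f(16/3) ≈ -0.813, f(107/18) ≈ -0.332, f(59/9) ≈ 0.269, f(43/6) ≈ 0.773, f(70/9) ≈ 0.997, f(151/18) ≈ 0.860, f(9) ≈ 0.412.
Sum = Δt · [f(37/9) + f(85/18) + f(16/3) + ...].
Sum ≈ 0.209.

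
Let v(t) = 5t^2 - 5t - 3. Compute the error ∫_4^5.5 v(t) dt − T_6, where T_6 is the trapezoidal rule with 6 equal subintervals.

-0.078125

Exact integral: ∫_4^5.5 v(t) dt = 130.5.
T_6 = 130.578125.
Error = 130.5 − 130.578125 = -0.078125.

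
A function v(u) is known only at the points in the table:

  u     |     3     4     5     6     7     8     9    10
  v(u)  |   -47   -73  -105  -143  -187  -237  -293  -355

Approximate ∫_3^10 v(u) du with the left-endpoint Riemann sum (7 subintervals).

Δu = 1.
Sum = 1·[(-47) + (-73) + (-105) + (-143) + (-187) + (-237) + (-293)] = -1085.

-1085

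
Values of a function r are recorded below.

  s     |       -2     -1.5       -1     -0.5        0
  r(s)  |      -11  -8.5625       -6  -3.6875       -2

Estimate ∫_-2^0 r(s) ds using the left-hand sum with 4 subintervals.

-14.625

Δs = 0.5.
Sum = 0.5·[(-11) + (-8.5625) + (-6) + (-3.6875)] = -14.625.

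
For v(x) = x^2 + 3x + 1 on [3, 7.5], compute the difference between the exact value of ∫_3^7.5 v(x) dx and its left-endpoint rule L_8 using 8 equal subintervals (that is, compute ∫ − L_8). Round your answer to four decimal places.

Exact integral: ∫_3^7.5 v(x) dx = 207.
L_8 ≈ 190.151367.
Error ≈ 207 − 190.151367 ≈ 16.8486.

16.8486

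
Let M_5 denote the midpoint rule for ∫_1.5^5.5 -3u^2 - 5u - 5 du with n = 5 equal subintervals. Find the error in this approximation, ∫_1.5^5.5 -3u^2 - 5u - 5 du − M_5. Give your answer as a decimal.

-0.64

Exact integral: ∫_1.5^5.5 f(u) du = -253.
M_5 = -252.36.
Error = -253 − (-252.36) = -0.64.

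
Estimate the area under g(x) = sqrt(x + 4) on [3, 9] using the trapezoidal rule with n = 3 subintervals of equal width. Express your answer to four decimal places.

18.8846

Δx = (9 − 3)/3 = 2.
g(3) ≈ 2.6458, g(5) ≈ 3.0000, g(7) ≈ 3.3166, g(9) ≈ 3.6056.
T_3 = (Δx/2)·[g(x_0) + 2g(x_1) + 2g(x_2) + g(x_3)].
Sum ≈ 18.8846.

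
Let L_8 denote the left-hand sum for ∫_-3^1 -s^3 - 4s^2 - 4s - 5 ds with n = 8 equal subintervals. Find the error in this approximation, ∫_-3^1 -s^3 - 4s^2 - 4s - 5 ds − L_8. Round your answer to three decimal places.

Exact integral: ∫_-3^1 f(s) ds ≈ -21.33333.
L_8 = -18.5.
Error ≈ -21.33333 − (-18.5) ≈ -2.833.

-2.833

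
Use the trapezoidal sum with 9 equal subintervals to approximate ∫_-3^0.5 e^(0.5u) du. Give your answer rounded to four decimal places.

2.1285

Δu = (0.5 − (-3))/9 = 7/18.
f(-3) ≈ 0.2231, f(-47/18) ≈ 0.2710, f(-20/9) ≈ 0.3292, f(-11/6) ≈ 0.3998, f(-13/9) ≈ 0.4857, f(-19/18) ≈ 0.5899, f(-2/3) ≈ 0.7165, f(-5/18) ≈ 0.8703, f(1/9) ≈ 1.0571, f(0.5) ≈ 1.2840.
T_9 = (Δu/2)·[f(u_0) + 2f(u_1) + ... + 2f(u_{8}) + f(u_9)].
Sum ≈ 2.1285.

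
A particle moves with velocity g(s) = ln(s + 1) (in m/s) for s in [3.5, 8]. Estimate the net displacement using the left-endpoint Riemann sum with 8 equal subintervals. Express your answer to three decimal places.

8.309

Δs = (8 − 3.5)/8 = 0.5625.
Left endpoints: 3.5, 4.0625, 4.625, 5.1875, 5.75, 6.3125, 6.875, 7.4375.
g(3.5) ≈ 1.504, g(4.0625) ≈ 1.622, g(4.625) ≈ 1.727, g(5.1875) ≈ 1.823, g(5.75) ≈ 1.910, g(6.3125) ≈ 1.990, g(6.875) ≈ 2.064, g(7.4375) ≈ 2.133.
Sum = Δs · [g(3.5) + g(4.0625) + g(4.625) + ...].
Sum ≈ 8.309.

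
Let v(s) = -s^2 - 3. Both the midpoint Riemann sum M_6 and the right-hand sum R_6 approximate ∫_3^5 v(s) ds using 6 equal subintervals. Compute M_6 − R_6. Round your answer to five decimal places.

2.72222

M_6 ≈ -38.6481481.
R_6 ≈ -41.3703704.
M_6 − R_6 ≈ 2.72222.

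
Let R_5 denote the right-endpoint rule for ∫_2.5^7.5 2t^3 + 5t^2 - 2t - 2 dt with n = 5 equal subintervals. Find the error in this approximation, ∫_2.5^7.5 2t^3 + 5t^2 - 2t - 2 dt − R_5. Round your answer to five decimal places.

Exact integral: ∫_2.5^7.5 f(t) dt ≈ 2179.5833333.
R_5 = 2735.
Error ≈ 2179.5833333 − 2735 ≈ -555.41667.

-555.41667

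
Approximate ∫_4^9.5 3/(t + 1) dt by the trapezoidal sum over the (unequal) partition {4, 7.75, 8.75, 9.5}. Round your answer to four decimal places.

Subinterval widths: 3.75, 1, 0.75.
f(4) = 0.6, f(7.75) = 12/35, f(8.75) = 4/13, f(9.5) = 2/7.
On each subinterval the trapezoid contributes (Δt_i/2)·[f(t_{i-1}) + f(t_i)].
Sum ≈ 2.3157.

2.3157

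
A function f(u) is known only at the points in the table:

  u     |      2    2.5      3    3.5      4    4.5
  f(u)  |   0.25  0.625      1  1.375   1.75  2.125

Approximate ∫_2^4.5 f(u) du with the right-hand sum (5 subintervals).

3.4375

Δu = 0.5.
Sum = 0.5·[0.625 + 1 + 1.375 + 1.75 + 2.125] = 3.4375.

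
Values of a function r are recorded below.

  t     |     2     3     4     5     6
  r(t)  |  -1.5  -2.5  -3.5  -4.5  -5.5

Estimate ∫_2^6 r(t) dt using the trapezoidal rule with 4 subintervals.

Δt = 1.
T_4 = (1/2)·[(-1.5) + 2·(-2.5) + 2·(-3.5) + 2·(-4.5) + (-5.5)] = -14.

-14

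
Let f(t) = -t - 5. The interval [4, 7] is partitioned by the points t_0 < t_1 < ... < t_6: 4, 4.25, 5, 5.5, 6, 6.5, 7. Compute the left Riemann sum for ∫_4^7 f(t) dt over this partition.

-30.6875

Subinterval widths: 0.25, 0.75, 0.5, 0.5, 0.5, 0.5.
Left endpoints: 4, 4.25, 5, 5.5, 6, 6.5.
f(4) = -9, f(4.25) = -9.25, f(5) = -10, f(5.5) = -10.5, f(6) = -11, f(6.5) = -11.5.
Sum = Σ Δt_i · f(t_i).
Sum = -30.6875.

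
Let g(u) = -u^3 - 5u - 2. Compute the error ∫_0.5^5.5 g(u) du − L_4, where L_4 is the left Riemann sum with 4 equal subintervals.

Exact integral: ∫_0.5^5.5 g(u) du = -313.75.
L_4 = -205.9375.
Error = -313.75 − (-205.9375) = -107.8125.

-107.8125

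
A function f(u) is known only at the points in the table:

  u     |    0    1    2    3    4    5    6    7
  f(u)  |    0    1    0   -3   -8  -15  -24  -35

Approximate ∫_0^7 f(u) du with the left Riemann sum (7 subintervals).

-49

Δu = 1.
Sum = 1·[0 + 1 + 0 + (-3) + (-8) + (-15) + (-24)] = -49.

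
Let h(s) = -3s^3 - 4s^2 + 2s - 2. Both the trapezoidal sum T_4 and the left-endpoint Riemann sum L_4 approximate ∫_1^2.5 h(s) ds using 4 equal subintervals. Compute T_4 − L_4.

-11.6015625

T_4 ≈ -46.491211.
L_4 ≈ -34.889648.
T_4 − L_4 = -11.6015625.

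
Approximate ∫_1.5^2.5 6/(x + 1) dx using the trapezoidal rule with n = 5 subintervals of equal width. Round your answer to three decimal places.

2.020

Δx = (2.5 − 1.5)/5 = 0.2.
f(1.5) = 2.4, f(1.7) = 20/9, f(1.9) = 60/29, f(2.1) = 60/31, f(2.3) = 20/11, f(2.5) = 12/7.
T_5 = (Δx/2)·[f(x_0) + 2f(x_1) + ... + 2f(x_{4}) + f(x_5)].
Sum ≈ 2.020.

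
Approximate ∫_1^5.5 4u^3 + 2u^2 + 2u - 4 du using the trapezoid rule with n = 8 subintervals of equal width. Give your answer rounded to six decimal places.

Δu = (5.5 − 1)/8 = 0.5625.
f(1) = 4, f(1.5625) = 19729/1024, f(2.125) = 47.6640625, f(2.6875) = 95707/1024, f(3.25) = 160.9375, f(3.8125) = 260461/1024, f(4.375) = 377.9921875, f(4.9375) = 548983/1024, f(5.5) = 733.
T_8 = (Δu/2)·[f(u_0) + 2f(u_1) + ... + 2f(u_{7}) + f(u_8)].
Sum ≈ 1045.291992.

1045.291992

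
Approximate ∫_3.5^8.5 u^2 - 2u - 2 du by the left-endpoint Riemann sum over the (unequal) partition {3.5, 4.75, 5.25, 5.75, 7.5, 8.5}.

90.609375

Subinterval widths: 1.25, 0.5, 0.5, 1.75, 1.
Left endpoints: 3.5, 4.75, 5.25, 5.75, 7.5.
f(3.5) = 3.25, f(4.75) = 11.0625, f(5.25) = 15.0625, f(5.75) = 19.5625, f(7.5) = 39.25.
Sum = Σ Δu_i · f(u_i).
Sum = 90.609375.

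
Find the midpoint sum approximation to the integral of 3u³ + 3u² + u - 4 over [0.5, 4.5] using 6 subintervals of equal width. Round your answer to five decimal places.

388.72222

Δu = (4.5 − 0.5)/6 = 2/3.
Midpoints: 5/6, 1.5, 13/6, 17/6, 3.5, 25/6.
f(5/6) = 47/72, f(1.5) = 14.375, f(13/6) = 3079/72, f(17/6) = 6563/72, f(3.5) = 164.875, f(25/6) = 19387/72.
Sum = Δu · [f(5/6) + f(1.5) + f(13/6) + ...].
Sum ≈ 388.72222.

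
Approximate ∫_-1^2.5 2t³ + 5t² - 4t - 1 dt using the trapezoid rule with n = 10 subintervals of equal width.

Δt = (2.5 − (-1))/10 = 0.35.
f(-1) = 6, f(-0.65) = 3.16325, f(-0.3) = 0.596, f(0.05) = -1.18725, f(0.4) = -1.672, f(0.75) = -0.34375, f(1.1) = 3.312, f(1.45) = 9.80975, f(1.8) = 19.664, f(2.15) = 33.38925, f(2.5) = 51.5.
T_10 = (Δt/2)·[f(t_0) + 2f(t_1) + ... + 2f(t_{9}) + f(t_10)].
Sum = 33.4184375.

33.4184375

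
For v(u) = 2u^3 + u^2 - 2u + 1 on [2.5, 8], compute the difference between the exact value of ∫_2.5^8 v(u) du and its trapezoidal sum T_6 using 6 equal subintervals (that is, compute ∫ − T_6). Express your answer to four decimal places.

Exact integral: ∫_2.5^8 v(u) du ≈ 2141.677083.
T_6 ≈ 2166.710359.
Error ≈ 2141.677083 − 2166.710359 ≈ -25.0333.

-25.0333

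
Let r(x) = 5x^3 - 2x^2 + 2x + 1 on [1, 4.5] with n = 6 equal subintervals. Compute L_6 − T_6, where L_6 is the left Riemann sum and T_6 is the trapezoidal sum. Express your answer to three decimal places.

L_6 ≈ 359.54094.
T_6 ≈ 481.78573.
L_6 − T_6 ≈ -122.245.

-122.245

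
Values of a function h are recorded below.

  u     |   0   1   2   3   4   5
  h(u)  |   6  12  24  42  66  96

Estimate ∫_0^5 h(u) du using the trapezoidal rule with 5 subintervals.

195

Δu = 1.
T_5 = (1/2)·[6 + 2·12 + 2·24 + 2·42 + 2·66 + 96] = 195.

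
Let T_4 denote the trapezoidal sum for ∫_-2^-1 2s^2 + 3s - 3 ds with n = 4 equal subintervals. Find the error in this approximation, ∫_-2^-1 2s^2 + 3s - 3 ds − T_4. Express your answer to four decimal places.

Exact integral: ∫_-2^-1 f(s) ds ≈ -2.833333.
T_4 = -2.8125.
Error ≈ -2.833333 − (-2.8125) ≈ -0.0208.

-0.0208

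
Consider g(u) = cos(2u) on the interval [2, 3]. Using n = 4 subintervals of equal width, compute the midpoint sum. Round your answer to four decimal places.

0.2412

Δu = (3 − 2)/4 = 0.25.
Midpoints: 2.125, 2.375, 2.625, 2.875.
g(2.125) ≈ -0.4461, g(2.375) ≈ 0.0376, g(2.625) ≈ 0.5121, g(2.875) ≈ 0.8612.
Sum = Δu · [g(2.125) + g(2.375) + g(2.625) + g(2.875)].
Sum ≈ 0.2412.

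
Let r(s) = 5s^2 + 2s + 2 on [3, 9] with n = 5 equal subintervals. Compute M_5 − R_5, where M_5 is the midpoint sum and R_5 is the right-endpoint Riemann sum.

M_5 = 1250.4.
R_5 = 1484.4.
M_5 − R_5 = -234.

-234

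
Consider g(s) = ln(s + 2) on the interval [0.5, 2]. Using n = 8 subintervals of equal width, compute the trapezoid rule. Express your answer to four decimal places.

1.7540

Δs = (2 − 0.5)/8 = 0.1875.
g(0.5) ≈ 0.9163, g(0.6875) ≈ 0.9886, g(0.875) ≈ 1.0561, g(1.0625) ≈ 1.1192, g(1.25) ≈ 1.1787, g(1.4375) ≈ 1.2347, g(1.625) ≈ 1.2879, g(1.8125) ≈ 1.3383, g(2) ≈ 1.3863.
T_8 = (Δs/2)·[g(s_0) + 2g(s_1) + ... + 2g(s_{7}) + g(s_8)].
Sum ≈ 1.7540.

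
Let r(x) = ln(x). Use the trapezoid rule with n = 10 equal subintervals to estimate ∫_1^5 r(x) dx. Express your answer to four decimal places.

4.0366

Δx = (5 − 1)/10 = 0.4.
r(1) ≈ 0.0000, r(1.4) ≈ 0.3365, r(1.8) ≈ 0.5878, r(2.2) ≈ 0.7885, r(2.6) ≈ 0.9555, r(3) ≈ 1.0986, r(3.4) ≈ 1.2238, r(3.8) ≈ 1.3350, r(4.2) ≈ 1.4351, r(4.6) ≈ 1.5261, r(5) ≈ 1.6094.
T_10 = (Δx/2)·[r(x_0) + 2r(x_1) + ... + 2r(x_{9}) + r(x_10)].
Sum ≈ 4.0366.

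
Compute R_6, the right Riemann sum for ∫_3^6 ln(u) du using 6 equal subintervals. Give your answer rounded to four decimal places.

4.6245

Δu = (6 − 3)/6 = 0.5.
Right endpoints: 3.5, 4, 4.5, 5, 5.5, 6.
f(3.5) ≈ 1.2528, f(4) ≈ 1.3863, f(4.5) ≈ 1.5041, f(5) ≈ 1.6094, f(5.5) ≈ 1.7047, f(6) ≈ 1.7918.
Sum = Δu · [f(3.5) + f(4) + f(4.5) + ...].
Sum ≈ 4.6245.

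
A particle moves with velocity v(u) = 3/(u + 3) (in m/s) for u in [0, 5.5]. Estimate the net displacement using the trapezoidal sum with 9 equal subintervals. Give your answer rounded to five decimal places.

Δu = (5.5 − 0)/9 = 11/18.
v(0) = 1, v(11/18) = 54/65, v(11/9) = 27/38, v(11/6) = 18/29, v(22/9) = 27/49, v(55/18) = 54/109, v(11/3) = 0.45, v(77/18) = 54/131, v(44/9) = 27/71, v(5.5) = 6/17.
T_9 = (Δu/2)·[v(u_0) + 2v(u_1) + ... + 2v(u_{8}) + v(u_9)].
Sum ≈ 3.13340.

3.13340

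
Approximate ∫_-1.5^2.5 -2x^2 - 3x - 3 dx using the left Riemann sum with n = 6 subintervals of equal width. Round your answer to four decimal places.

-24.5926

Δx = (2.5 − (-1.5))/6 = 2/3.
Left endpoints: -1.5, -5/6, -1/6, 0.5, 7/6, 11/6.
f(-1.5) = -3, f(-5/6) = -17/9, f(-1/6) = -23/9, f(0.5) = -5, f(7/6) = -83/9, f(11/6) = -137/9.
Sum = Δx · [f(-1.5) + f(-5/6) + f(-1/6) + ...].
Sum ≈ -24.5926.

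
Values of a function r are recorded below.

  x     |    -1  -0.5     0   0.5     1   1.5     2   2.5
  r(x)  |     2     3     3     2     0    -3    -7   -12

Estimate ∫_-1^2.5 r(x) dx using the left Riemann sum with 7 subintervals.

Δx = 0.5.
Sum = 0.5·[2 + 3 + 3 + 2 + 0 + (-3) + (-7)] = 0.

0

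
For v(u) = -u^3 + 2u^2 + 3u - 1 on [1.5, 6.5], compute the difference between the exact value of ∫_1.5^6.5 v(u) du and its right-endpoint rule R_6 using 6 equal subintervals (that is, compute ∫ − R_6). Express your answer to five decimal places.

79.22454

Exact integral: ∫_1.5^6.5 v(u) du ≈ -209.1666667.
R_6 ≈ -288.3912037.
Error ≈ -209.1666667 − (-288.3912037) ≈ 79.22454.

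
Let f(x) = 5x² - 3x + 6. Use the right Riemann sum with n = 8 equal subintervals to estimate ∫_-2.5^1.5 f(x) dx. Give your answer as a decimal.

Δx = (1.5 − (-2.5))/8 = 0.5.
Right endpoints: -2, -1.5, -1, -0.5, 0, 0.5, 1, 1.5.
f(-2) = 32, f(-1.5) = 21.75, f(-1) = 14, f(-0.5) = 8.75, f(0) = 6, f(0.5) = 5.75, f(1) = 8, f(1.5) = 12.75.
Sum = Δx · [f(-2) + f(-1.5) + f(-1) + ...].
Sum = 54.5.

54.5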